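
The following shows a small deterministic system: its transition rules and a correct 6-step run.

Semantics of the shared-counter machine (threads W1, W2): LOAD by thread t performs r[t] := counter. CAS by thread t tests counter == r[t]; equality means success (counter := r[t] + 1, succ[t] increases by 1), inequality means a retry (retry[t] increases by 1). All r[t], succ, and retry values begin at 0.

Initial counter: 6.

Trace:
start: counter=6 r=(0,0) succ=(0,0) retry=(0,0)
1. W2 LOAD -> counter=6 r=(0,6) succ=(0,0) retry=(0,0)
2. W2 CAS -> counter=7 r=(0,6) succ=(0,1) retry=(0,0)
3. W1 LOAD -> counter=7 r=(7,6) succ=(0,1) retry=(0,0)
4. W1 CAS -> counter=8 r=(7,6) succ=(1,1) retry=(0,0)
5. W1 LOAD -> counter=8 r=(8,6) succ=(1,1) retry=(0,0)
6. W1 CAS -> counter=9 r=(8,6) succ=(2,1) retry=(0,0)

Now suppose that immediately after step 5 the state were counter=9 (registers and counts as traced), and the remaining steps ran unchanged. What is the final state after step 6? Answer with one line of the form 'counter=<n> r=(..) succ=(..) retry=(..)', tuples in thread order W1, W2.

state after step 5 := counter=9 r=(8,6) succ=(1,1) retry=(0,0)
6. W1 CAS -> counter=9 r=(8,6) succ=(1,1) retry=(1,0)

counter=9 r=(8,6) succ=(1,1) retry=(1,0)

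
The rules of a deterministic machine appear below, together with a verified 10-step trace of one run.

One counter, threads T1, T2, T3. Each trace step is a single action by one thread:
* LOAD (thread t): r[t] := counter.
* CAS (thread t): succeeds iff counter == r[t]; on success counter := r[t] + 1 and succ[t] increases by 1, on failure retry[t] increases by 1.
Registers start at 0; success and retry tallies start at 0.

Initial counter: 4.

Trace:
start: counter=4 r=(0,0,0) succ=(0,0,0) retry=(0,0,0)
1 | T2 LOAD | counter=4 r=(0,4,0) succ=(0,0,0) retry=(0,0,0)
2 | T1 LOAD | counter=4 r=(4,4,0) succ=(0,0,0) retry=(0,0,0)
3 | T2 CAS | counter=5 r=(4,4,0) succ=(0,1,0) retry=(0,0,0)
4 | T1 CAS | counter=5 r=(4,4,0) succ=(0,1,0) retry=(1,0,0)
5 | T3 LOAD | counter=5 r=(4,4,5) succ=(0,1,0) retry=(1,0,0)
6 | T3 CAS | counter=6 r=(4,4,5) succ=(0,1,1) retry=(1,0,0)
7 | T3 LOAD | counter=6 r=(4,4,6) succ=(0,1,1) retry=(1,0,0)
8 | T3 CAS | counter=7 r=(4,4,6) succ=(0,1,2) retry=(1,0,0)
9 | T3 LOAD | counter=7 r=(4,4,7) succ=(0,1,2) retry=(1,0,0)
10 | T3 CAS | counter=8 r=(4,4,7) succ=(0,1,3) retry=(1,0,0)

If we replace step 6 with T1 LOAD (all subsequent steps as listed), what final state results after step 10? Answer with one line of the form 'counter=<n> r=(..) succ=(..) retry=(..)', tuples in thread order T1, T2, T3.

(re-executing from step 6 with the substitution; state before step 6: counter=5 r=(4,4,5) succ=(0,1,0) retry=(1,0,0))
6 | T1 LOAD | counter=5 r=(5,4,5) succ=(0,1,0) retry=(1,0,0)
7 | T3 LOAD | counter=5 r=(5,4,5) succ=(0,1,0) retry=(1,0,0)
8 | T3 CAS | counter=6 r=(5,4,5) succ=(0,1,1) retry=(1,0,0)
9 | T3 LOAD | counter=6 r=(5,4,6) succ=(0,1,1) retry=(1,0,0)
10 | T3 CAS | counter=7 r=(5,4,6) succ=(0,1,2) retry=(1,0,0)

counter=7 r=(5,4,6) succ=(0,1,2) retry=(1,0,0)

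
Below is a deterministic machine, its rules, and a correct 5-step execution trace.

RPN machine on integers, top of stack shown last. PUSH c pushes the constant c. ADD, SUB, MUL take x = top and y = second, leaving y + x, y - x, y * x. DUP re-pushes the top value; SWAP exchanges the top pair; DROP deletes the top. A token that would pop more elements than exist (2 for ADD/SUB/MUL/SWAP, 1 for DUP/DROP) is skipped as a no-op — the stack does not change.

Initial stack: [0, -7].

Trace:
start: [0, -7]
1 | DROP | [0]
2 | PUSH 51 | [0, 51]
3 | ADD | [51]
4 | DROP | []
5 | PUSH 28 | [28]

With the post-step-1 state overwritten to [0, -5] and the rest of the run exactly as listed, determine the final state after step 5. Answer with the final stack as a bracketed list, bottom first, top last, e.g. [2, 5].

state after step 1 := [0, -5]
2 | PUSH 51 | [0, -5, 51]
3 | ADD | [0, 46]
4 | DROP | [0]
5 | PUSH 28 | [0, 28]

[0, 28]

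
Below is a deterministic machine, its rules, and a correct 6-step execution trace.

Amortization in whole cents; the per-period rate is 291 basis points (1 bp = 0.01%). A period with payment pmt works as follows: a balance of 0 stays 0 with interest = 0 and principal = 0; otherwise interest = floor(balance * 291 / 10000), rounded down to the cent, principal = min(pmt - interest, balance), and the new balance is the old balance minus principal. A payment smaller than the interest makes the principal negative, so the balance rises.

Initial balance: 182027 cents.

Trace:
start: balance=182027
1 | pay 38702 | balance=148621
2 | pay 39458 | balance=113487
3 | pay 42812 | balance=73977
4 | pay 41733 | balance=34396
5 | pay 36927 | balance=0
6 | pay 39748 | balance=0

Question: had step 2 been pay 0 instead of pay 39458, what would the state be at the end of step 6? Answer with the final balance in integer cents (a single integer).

2931

(re-executing from step 2 with the substitution; state before step 2: balance=148621)
2 | pay 0 | balance=152945
3 | pay 42812 | balance=114583
4 | pay 41733 | balance=76184
5 | pay 36927 | balance=41473
6 | pay 39748 | balance=2931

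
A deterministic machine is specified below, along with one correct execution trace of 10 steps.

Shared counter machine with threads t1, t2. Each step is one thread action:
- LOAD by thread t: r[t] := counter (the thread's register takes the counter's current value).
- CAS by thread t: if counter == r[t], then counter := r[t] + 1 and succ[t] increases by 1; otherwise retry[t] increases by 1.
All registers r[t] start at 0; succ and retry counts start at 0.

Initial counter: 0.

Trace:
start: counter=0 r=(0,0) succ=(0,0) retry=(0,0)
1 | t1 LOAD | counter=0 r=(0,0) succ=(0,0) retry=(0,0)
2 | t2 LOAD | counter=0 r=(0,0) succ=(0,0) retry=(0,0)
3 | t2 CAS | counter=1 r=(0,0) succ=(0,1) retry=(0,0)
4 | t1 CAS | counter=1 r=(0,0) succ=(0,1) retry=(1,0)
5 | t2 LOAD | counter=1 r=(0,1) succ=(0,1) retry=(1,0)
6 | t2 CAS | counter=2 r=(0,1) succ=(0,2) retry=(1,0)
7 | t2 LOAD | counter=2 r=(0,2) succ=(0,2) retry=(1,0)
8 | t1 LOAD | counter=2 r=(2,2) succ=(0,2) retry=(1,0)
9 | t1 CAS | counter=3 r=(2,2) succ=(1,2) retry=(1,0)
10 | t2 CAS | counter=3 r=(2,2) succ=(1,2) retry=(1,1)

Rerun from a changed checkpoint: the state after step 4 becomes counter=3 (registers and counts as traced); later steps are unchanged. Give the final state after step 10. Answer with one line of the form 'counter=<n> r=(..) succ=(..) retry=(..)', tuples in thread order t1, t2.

counter=5 r=(4,4) succ=(1,2) retry=(1,1)

state after step 4 := counter=3 r=(0,0) succ=(0,1) retry=(1,0)
5 | t2 LOAD | counter=3 r=(0,3) succ=(0,1) retry=(1,0)
6 | t2 CAS | counter=4 r=(0,3) succ=(0,2) retry=(1,0)
7 | t2 LOAD | counter=4 r=(0,4) succ=(0,2) retry=(1,0)
8 | t1 LOAD | counter=4 r=(4,4) succ=(0,2) retry=(1,0)
9 | t1 CAS | counter=5 r=(4,4) succ=(1,2) retry=(1,0)
10 | t2 CAS | counter=5 r=(4,4) succ=(1,2) retry=(1,1)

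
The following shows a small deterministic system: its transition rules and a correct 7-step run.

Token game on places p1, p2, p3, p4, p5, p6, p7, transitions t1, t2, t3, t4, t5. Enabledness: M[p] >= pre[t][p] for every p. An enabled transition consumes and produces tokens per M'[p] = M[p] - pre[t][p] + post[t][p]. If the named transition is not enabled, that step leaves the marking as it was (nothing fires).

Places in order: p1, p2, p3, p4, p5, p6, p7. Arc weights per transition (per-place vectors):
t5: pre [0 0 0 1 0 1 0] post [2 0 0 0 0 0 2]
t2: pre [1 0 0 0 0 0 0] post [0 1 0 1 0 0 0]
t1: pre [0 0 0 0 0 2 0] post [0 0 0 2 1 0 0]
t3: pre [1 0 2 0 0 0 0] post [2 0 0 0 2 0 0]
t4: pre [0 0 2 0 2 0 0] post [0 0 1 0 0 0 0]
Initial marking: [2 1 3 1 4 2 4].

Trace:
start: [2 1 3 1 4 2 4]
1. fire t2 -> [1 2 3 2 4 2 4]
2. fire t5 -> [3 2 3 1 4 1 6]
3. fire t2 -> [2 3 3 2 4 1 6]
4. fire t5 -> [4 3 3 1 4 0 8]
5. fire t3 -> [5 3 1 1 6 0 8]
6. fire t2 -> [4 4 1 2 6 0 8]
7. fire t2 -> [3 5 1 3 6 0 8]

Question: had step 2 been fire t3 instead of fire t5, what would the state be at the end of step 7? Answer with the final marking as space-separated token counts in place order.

(re-executing from step 2 with the substitution; state before step 2: [1 2 3 2 4 2 4])
2. fire t3 -> [2 2 1 2 6 2 4]
3. fire t2 -> [1 3 1 3 6 2 4]
4. fire t5 -> [3 3 1 2 6 1 6]
5. fire t3 -> [3 3 1 2 6 1 6]
6. fire t2 -> [2 4 1 3 6 1 6]
7. fire t2 -> [1 5 1 4 6 1 6]

1 5 1 4 6 1 6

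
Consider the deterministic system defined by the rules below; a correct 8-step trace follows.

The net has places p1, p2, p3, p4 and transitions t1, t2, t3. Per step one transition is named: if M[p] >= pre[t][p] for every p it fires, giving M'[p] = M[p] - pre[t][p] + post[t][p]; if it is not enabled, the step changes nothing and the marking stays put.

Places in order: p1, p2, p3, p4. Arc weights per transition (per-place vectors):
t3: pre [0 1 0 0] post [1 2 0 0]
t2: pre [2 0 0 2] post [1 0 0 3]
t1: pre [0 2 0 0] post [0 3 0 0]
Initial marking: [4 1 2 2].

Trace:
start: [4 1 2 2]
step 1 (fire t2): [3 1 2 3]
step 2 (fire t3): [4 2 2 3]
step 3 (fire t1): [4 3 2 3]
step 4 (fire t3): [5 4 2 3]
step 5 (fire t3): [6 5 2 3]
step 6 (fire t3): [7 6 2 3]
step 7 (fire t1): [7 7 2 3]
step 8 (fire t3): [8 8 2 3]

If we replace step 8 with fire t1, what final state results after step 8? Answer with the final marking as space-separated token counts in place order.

(re-executing from step 8 with the substitution; state before step 8: [7 7 2 3])
step 8 (fire t1): [7 8 2 3]

7 8 2 3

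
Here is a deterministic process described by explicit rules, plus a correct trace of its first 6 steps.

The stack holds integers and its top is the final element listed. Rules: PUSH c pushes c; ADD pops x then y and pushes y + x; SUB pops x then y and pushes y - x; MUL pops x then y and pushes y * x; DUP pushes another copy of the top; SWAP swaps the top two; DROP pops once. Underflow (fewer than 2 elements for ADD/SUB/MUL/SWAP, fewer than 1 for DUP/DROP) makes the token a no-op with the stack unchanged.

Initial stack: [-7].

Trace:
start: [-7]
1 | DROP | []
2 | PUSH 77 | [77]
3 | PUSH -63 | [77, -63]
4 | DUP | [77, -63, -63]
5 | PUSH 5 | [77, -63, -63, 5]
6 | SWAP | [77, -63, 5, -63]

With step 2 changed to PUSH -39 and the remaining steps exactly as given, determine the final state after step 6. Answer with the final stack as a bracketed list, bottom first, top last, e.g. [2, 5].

[-39, -63, 5, -63]

(re-executing from step 2 with the substitution; state before step 2: [])
2 | PUSH -39 | [-39]
3 | PUSH -63 | [-39, -63]
4 | DUP | [-39, -63, -63]
5 | PUSH 5 | [-39, -63, -63, 5]
6 | SWAP | [-39, -63, 5, -63]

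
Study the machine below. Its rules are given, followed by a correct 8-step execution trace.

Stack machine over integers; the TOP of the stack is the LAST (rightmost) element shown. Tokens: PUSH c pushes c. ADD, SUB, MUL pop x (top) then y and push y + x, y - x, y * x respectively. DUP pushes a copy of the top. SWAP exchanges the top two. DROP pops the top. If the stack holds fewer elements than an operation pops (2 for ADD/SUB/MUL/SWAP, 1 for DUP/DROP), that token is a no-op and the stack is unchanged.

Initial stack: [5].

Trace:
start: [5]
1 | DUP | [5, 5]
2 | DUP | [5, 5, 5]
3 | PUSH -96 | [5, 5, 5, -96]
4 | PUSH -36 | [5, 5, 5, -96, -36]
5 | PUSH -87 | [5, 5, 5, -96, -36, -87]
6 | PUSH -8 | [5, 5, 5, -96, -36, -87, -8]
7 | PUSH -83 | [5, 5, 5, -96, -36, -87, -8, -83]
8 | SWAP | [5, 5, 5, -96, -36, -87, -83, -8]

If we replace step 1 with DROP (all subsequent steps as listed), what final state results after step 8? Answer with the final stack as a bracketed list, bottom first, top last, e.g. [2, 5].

[-96, -36, -87, -83, -8]

(re-executing from step 1 with the substitution; state before step 1: [5])
1 | DROP | []
2 | DUP | []
3 | PUSH -96 | [-96]
4 | PUSH -36 | [-96, -36]
5 | PUSH -87 | [-96, -36, -87]
6 | PUSH -8 | [-96, -36, -87, -8]
7 | PUSH -83 | [-96, -36, -87, -8, -83]
8 | SWAP | [-96, -36, -87, -83, -8]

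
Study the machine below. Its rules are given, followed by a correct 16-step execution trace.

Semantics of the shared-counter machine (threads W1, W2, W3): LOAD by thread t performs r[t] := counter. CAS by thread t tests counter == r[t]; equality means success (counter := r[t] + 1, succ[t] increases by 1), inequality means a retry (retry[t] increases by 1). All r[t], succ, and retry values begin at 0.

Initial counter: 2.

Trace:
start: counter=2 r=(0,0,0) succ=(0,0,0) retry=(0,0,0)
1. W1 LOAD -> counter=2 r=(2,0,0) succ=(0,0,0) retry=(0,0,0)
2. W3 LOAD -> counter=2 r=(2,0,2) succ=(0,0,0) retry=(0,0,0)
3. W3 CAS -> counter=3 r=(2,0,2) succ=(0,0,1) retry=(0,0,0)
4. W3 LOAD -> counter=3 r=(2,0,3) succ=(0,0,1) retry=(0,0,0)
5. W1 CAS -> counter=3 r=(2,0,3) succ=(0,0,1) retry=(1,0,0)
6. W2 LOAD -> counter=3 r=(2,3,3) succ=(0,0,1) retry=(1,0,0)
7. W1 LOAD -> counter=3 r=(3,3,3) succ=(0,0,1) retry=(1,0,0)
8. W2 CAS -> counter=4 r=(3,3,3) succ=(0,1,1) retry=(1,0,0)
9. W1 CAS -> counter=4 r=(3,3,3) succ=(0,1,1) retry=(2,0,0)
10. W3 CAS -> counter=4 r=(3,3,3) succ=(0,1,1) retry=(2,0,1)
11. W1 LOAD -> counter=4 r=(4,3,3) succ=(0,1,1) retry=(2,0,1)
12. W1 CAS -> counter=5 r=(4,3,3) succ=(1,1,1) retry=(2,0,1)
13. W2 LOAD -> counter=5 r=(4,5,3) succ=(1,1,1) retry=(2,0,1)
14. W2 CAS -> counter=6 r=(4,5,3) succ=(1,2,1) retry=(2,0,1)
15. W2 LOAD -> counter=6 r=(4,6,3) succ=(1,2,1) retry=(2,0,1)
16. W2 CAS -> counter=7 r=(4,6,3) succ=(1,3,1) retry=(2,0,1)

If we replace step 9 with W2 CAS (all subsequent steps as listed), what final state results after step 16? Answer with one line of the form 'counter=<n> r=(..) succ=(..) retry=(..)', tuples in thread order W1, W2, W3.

counter=7 r=(4,6,3) succ=(1,3,1) retry=(1,1,1)

(re-executing from step 9 with the substitution; state before step 9: counter=4 r=(3,3,3) succ=(0,1,1) retry=(1,0,0))
9. W2 CAS -> counter=4 r=(3,3,3) succ=(0,1,1) retry=(1,1,0)
10. W3 CAS -> counter=4 r=(3,3,3) succ=(0,1,1) retry=(1,1,1)
11. W1 LOAD -> counter=4 r=(4,3,3) succ=(0,1,1) retry=(1,1,1)
12. W1 CAS -> counter=5 r=(4,3,3) succ=(1,1,1) retry=(1,1,1)
13. W2 LOAD -> counter=5 r=(4,5,3) succ=(1,1,1) retry=(1,1,1)
14. W2 CAS -> counter=6 r=(4,5,3) succ=(1,2,1) retry=(1,1,1)
15. W2 LOAD -> counter=6 r=(4,6,3) succ=(1,2,1) retry=(1,1,1)
16. W2 CAS -> counter=7 r=(4,6,3) succ=(1,3,1) retry=(1,1,1)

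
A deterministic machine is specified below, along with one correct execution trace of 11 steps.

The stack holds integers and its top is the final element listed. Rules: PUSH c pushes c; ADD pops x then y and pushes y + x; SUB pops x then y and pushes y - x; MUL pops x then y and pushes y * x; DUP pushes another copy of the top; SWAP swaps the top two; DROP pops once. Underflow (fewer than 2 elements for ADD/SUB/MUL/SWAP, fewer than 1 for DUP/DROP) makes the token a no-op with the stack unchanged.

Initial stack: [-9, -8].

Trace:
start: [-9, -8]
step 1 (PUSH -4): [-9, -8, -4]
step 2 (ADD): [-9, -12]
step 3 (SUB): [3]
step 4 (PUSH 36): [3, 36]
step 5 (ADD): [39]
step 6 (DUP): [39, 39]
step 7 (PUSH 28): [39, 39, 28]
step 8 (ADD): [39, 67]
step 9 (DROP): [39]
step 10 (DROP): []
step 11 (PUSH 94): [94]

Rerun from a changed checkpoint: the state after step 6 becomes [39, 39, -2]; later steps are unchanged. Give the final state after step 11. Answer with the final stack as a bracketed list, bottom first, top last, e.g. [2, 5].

[39, 94]

state after step 6 := [39, 39, -2]
step 7 (PUSH 28): [39, 39, -2, 28]
step 8 (ADD): [39, 39, 26]
step 9 (DROP): [39, 39]
step 10 (DROP): [39]
step 11 (PUSH 94): [39, 94]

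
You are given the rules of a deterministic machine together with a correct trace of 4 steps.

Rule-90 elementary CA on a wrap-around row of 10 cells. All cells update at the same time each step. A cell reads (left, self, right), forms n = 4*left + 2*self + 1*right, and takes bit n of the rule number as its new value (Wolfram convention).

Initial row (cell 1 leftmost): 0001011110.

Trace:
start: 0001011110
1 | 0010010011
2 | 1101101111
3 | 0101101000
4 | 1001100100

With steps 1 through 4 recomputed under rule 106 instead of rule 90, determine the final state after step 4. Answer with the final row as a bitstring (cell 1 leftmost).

(re-executing steps 1..4 under rule 106; state before step 1: 0001011110)
1 | 0010110010
2 | 0101110100
3 | 1011011000
4 | 0111111001

0111111001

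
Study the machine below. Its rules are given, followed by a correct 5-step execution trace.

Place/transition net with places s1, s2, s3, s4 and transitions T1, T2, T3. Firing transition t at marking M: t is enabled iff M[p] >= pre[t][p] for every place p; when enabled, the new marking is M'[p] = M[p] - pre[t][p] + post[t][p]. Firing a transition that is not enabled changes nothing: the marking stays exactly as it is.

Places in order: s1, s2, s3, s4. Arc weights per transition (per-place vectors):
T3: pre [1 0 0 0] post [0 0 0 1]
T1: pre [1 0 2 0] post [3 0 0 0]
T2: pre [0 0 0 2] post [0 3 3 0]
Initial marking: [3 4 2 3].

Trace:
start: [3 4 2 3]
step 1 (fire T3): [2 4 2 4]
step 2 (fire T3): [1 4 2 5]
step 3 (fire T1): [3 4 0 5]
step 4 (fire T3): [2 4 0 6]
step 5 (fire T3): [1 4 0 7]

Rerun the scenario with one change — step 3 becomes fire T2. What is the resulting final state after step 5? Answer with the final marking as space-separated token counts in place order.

0 7 5 4

(re-executing from step 3 with the substitution; state before step 3: [1 4 2 5])
step 3 (fire T2): [1 7 5 3]
step 4 (fire T3): [0 7 5 4]
step 5 (fire T3): [0 7 5 4]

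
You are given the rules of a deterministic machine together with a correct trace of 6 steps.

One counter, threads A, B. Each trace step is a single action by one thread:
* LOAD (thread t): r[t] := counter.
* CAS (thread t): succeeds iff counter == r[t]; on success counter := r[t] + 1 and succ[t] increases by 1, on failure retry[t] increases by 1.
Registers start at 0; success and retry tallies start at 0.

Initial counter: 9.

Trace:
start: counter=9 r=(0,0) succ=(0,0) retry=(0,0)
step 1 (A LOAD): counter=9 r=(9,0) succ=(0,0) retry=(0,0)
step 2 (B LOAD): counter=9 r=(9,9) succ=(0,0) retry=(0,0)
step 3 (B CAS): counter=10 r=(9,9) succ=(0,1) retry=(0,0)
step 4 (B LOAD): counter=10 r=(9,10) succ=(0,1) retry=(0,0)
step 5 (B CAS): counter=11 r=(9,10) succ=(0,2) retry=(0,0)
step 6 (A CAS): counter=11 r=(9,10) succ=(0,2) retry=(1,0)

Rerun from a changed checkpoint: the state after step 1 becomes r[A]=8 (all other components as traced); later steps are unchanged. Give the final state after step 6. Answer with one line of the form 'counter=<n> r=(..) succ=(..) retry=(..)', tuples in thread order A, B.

state after step 1 := counter=9 r=(8,0) succ=(0,0) retry=(0,0)
step 2 (B LOAD): counter=9 r=(8,9) succ=(0,0) retry=(0,0)
step 3 (B CAS): counter=10 r=(8,9) succ=(0,1) retry=(0,0)
step 4 (B LOAD): counter=10 r=(8,10) succ=(0,1) retry=(0,0)
step 5 (B CAS): counter=11 r=(8,10) succ=(0,2) retry=(0,0)
step 6 (A CAS): counter=11 r=(8,10) succ=(0,2) retry=(1,0)

counter=11 r=(8,10) succ=(0,2) retry=(1,0)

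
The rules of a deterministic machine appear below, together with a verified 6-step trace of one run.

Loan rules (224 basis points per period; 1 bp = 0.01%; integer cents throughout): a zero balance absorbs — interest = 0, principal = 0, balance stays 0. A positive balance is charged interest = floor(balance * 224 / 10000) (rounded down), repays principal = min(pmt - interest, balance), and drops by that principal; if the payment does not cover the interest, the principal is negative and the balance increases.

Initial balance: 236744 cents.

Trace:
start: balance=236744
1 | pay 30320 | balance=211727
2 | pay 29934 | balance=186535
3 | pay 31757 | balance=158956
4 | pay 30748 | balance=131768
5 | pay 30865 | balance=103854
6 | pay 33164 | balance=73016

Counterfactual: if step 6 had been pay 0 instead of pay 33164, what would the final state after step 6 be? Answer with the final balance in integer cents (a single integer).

(re-executing from step 6 with the substitution; state before step 6: balance=103854)
6 | pay 0 | balance=106180

106180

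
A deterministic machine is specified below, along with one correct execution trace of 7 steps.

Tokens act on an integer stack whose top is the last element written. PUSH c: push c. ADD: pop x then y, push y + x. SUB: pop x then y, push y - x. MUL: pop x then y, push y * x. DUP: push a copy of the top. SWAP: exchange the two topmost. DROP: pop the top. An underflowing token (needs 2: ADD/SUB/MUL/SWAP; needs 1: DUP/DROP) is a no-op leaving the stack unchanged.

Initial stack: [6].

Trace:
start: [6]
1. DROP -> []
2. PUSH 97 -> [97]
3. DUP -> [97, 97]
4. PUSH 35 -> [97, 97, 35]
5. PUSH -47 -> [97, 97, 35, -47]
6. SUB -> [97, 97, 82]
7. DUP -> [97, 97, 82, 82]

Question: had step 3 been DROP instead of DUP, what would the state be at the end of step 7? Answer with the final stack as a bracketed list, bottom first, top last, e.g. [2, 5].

(re-executing from step 3 with the substitution; state before step 3: [97])
3. DROP -> []
4. PUSH 35 -> [35]
5. PUSH -47 -> [35, -47]
6. SUB -> [82]
7. DUP -> [82, 82]

[82, 82]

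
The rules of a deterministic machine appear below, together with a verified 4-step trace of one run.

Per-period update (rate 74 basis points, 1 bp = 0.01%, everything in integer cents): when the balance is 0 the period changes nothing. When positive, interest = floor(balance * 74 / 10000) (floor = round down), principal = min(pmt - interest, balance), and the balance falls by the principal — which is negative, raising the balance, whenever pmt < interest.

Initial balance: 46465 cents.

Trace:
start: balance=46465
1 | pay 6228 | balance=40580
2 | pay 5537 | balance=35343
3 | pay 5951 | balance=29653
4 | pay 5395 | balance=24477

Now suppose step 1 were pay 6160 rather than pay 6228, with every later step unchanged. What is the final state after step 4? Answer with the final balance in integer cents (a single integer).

24546

(re-executing from step 1 with the substitution; state before step 1: balance=46465)
1 | pay 6160 | balance=40648
2 | pay 5537 | balance=35411
3 | pay 5951 | balance=29722
4 | pay 5395 | balance=24546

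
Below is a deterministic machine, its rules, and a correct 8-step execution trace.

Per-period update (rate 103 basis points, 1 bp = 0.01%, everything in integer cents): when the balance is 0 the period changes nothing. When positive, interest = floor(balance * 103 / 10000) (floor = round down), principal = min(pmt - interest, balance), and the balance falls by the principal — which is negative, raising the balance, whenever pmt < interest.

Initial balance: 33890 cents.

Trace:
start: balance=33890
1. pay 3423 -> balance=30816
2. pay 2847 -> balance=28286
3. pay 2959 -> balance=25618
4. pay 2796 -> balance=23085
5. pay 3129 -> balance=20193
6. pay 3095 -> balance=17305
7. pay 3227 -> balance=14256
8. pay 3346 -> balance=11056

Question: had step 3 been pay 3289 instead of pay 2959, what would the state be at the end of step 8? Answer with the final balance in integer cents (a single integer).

(re-executing from step 3 with the substitution; state before step 3: balance=28286)
3. pay 3289 -> balance=25288
4. pay 2796 -> balance=22752
5. pay 3129 -> balance=19857
6. pay 3095 -> balance=16966
7. pay 3227 -> balance=13913
8. pay 3346 -> balance=10710

10710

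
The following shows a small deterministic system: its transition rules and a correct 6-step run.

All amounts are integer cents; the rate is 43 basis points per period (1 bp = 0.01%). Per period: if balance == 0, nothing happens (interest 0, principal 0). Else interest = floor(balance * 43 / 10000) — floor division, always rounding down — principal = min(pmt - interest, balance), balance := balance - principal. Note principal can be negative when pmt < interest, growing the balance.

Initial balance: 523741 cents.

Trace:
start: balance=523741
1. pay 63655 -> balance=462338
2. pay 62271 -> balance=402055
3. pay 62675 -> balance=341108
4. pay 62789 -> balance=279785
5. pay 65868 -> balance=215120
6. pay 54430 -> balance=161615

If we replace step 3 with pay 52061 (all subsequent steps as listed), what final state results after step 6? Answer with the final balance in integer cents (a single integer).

(re-executing from step 3 with the substitution; state before step 3: balance=402055)
3. pay 52061 -> balance=351722
4. pay 62789 -> balance=290445
5. pay 65868 -> balance=225825
6. pay 54430 -> balance=172366

172366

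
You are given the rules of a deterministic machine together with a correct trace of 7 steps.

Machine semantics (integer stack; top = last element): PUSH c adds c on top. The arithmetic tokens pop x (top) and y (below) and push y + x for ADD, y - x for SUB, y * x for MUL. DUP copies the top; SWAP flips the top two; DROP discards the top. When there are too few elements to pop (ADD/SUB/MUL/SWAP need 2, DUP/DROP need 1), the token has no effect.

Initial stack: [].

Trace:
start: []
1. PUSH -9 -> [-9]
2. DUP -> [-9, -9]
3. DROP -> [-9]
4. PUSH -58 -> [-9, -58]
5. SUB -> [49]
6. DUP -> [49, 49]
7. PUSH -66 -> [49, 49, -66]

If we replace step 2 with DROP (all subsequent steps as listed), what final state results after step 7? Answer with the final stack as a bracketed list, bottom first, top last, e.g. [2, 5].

[-58, -58, -66]

(re-executing from step 2 with the substitution; state before step 2: [-9])
2. DROP -> []
3. DROP -> []
4. PUSH -58 -> [-58]
5. SUB -> [-58]
6. DUP -> [-58, -58]
7. PUSH -66 -> [-58, -58, -66]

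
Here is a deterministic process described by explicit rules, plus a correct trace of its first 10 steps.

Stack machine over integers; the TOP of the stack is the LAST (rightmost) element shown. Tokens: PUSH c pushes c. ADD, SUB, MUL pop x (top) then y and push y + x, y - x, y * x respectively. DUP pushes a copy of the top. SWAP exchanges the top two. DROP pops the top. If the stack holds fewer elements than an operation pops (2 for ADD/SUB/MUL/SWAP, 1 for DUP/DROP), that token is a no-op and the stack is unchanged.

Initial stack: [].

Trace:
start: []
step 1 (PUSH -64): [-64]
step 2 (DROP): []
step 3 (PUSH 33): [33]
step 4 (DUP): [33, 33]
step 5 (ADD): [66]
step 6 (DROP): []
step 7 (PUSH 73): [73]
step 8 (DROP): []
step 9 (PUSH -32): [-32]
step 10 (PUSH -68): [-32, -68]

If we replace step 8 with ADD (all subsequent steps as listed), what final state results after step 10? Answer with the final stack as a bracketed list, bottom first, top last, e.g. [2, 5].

(re-executing from step 8 with the substitution; state before step 8: [73])
step 8 (ADD): [73]
step 9 (PUSH -32): [73, -32]
step 10 (PUSH -68): [73, -32, -68]

[73, -32, -68]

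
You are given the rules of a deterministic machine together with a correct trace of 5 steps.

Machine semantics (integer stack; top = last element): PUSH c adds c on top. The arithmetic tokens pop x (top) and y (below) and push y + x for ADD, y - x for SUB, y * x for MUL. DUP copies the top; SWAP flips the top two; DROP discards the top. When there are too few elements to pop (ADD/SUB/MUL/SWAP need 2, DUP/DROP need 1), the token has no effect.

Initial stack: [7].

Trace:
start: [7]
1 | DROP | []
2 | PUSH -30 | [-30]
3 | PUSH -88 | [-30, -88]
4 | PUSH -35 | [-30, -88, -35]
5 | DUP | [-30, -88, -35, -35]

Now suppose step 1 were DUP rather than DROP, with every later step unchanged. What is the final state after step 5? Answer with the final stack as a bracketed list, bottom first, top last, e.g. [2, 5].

[7, 7, -30, -88, -35, -35]

(re-executing from step 1 with the substitution; state before step 1: [7])
1 | DUP | [7, 7]
2 | PUSH -30 | [7, 7, -30]
3 | PUSH -88 | [7, 7, -30, -88]
4 | PUSH -35 | [7, 7, -30, -88, -35]
5 | DUP | [7, 7, -30, -88, -35, -35]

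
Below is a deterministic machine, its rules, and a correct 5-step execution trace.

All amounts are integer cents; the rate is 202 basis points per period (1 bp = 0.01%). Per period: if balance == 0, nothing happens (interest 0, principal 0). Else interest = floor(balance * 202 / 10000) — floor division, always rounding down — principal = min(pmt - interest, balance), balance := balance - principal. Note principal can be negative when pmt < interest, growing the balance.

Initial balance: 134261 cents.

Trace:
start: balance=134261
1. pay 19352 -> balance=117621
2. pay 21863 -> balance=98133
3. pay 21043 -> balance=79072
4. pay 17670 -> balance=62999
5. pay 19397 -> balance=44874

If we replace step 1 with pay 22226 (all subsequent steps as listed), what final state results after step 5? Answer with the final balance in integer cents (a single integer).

(re-executing from step 1 with the substitution; state before step 1: balance=134261)
1. pay 22226 -> balance=114747
2. pay 21863 -> balance=95201
3. pay 21043 -> balance=76081
4. pay 17670 -> balance=59947
5. pay 19397 -> balance=41760

41760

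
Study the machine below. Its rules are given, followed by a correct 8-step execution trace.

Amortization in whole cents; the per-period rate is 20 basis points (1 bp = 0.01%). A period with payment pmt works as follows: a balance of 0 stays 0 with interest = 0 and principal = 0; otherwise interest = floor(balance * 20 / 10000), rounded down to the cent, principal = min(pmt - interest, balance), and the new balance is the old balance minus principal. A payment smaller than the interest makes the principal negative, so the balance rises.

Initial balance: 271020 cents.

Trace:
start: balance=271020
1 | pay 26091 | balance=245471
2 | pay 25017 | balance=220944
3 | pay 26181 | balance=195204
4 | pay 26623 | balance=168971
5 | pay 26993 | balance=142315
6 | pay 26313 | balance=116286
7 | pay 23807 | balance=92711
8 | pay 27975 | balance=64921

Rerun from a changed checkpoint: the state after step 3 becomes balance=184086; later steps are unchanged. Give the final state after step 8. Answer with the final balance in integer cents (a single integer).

state after step 3 := balance=184086
4 | pay 26623 | balance=157831
5 | pay 26993 | balance=131153
6 | pay 26313 | balance=105102
7 | pay 23807 | balance=81505
8 | pay 27975 | balance=53693

53693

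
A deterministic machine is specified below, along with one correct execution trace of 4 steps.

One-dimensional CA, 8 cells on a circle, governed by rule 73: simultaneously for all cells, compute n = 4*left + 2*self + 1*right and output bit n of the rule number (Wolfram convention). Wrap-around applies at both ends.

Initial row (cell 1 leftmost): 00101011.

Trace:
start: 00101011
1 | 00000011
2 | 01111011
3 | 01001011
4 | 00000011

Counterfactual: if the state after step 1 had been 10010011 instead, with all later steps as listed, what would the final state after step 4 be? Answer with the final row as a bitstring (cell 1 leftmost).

state after step 1 := 10010011
2 | 10000010
3 | 00111000
4 | 10101011

10101011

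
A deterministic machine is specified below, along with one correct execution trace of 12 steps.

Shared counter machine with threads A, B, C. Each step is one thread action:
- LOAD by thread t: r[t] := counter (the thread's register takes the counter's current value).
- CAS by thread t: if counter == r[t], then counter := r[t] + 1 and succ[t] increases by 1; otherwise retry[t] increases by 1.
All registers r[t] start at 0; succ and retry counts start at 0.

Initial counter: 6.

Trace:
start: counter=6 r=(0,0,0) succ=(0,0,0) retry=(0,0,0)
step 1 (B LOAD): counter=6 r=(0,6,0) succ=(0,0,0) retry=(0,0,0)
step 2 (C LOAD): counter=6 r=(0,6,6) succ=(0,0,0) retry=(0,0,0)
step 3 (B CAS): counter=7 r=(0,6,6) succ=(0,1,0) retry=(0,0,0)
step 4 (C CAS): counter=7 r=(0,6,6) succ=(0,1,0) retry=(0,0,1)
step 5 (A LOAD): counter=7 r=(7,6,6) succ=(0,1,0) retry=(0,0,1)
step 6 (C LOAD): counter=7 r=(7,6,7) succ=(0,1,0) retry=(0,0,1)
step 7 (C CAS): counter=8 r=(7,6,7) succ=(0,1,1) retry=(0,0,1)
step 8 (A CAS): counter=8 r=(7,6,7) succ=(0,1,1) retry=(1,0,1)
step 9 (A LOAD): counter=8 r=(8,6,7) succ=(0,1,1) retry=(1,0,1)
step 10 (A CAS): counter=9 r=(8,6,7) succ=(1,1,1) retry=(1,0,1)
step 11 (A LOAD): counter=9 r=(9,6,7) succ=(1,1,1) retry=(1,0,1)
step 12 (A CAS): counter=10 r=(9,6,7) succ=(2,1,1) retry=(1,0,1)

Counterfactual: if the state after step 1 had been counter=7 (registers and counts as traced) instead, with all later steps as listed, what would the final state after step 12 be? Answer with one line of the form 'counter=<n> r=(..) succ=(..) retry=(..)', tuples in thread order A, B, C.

counter=11 r=(10,6,8) succ=(2,0,2) retry=(1,1,0)

state after step 1 := counter=7 r=(0,6,0) succ=(0,0,0) retry=(0,0,0)
step 2 (C LOAD): counter=7 r=(0,6,7) succ=(0,0,0) retry=(0,0,0)
step 3 (B CAS): counter=7 r=(0,6,7) succ=(0,0,0) retry=(0,1,0)
step 4 (C CAS): counter=8 r=(0,6,7) succ=(0,0,1) retry=(0,1,0)
step 5 (A LOAD): counter=8 r=(8,6,7) succ=(0,0,1) retry=(0,1,0)
step 6 (C LOAD): counter=8 r=(8,6,8) succ=(0,0,1) retry=(0,1,0)
step 7 (C CAS): counter=9 r=(8,6,8) succ=(0,0,2) retry=(0,1,0)
step 8 (A CAS): counter=9 r=(8,6,8) succ=(0,0,2) retry=(1,1,0)
step 9 (A LOAD): counter=9 r=(9,6,8) succ=(0,0,2) retry=(1,1,0)
step 10 (A CAS): counter=10 r=(9,6,8) succ=(1,0,2) retry=(1,1,0)
step 11 (A LOAD): counter=10 r=(10,6,8) succ=(1,0,2) retry=(1,1,0)
step 12 (A CAS): counter=11 r=(10,6,8) succ=(2,0,2) retry=(1,1,0)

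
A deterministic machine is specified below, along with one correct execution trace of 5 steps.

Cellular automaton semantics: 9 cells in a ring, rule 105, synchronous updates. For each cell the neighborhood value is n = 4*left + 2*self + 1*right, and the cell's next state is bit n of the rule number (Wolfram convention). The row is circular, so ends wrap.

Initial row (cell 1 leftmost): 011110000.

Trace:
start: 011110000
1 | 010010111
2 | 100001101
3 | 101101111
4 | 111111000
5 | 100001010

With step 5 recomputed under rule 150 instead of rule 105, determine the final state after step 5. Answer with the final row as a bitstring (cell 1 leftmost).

011110101

(re-executing step 5 under rule 150; state before step 5: 111111000)
5 | 011110101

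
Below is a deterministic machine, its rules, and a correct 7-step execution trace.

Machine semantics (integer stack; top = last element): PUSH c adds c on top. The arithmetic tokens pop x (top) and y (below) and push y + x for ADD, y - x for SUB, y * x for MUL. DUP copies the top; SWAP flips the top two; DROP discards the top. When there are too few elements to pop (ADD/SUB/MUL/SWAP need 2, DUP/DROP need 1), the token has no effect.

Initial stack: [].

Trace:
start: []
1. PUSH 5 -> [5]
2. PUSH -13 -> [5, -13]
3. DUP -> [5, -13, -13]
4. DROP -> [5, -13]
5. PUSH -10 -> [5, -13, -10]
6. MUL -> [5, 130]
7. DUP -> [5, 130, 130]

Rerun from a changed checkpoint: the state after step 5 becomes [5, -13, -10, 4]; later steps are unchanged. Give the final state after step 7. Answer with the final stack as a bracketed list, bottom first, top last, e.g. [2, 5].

state after step 5 := [5, -13, -10, 4]
6. MUL -> [5, -13, -40]
7. DUP -> [5, -13, -40, -40]

[5, -13, -40, -40]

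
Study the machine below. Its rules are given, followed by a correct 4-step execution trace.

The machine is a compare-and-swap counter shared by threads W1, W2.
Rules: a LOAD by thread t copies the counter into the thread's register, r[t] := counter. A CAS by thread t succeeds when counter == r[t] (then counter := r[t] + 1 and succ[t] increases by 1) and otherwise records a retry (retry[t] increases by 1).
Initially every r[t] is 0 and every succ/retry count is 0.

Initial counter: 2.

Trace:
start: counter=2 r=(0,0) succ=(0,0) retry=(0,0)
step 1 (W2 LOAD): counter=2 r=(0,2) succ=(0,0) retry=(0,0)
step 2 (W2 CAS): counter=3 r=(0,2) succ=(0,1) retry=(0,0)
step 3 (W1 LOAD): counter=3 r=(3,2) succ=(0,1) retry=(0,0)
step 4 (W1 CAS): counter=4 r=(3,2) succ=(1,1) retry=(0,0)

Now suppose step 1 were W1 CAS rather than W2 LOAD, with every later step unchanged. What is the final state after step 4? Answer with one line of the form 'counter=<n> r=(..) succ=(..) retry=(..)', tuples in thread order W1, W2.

(re-executing from step 1 with the substitution; state before step 1: counter=2 r=(0,0) succ=(0,0) retry=(0,0))
step 1 (W1 CAS): counter=2 r=(0,0) succ=(0,0) retry=(1,0)
step 2 (W2 CAS): counter=2 r=(0,0) succ=(0,0) retry=(1,1)
step 3 (W1 LOAD): counter=2 r=(2,0) succ=(0,0) retry=(1,1)
step 4 (W1 CAS): counter=3 r=(2,0) succ=(1,0) retry=(1,1)

counter=3 r=(2,0) succ=(1,0) retry=(1,1)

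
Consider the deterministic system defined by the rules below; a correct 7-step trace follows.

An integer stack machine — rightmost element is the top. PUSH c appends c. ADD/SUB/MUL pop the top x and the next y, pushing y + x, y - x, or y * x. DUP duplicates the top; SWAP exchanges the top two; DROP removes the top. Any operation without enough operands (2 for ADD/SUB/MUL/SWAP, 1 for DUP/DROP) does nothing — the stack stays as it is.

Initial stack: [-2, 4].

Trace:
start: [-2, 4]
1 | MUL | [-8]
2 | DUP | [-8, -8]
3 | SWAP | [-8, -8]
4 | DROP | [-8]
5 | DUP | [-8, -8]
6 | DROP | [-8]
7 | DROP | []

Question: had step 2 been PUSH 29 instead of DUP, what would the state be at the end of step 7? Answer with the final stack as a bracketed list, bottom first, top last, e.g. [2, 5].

[]

(re-executing from step 2 with the substitution; state before step 2: [-8])
2 | PUSH 29 | [-8, 29]
3 | SWAP | [29, -8]
4 | DROP | [29]
5 | DUP | [29, 29]
6 | DROP | [29]
7 | DROP | []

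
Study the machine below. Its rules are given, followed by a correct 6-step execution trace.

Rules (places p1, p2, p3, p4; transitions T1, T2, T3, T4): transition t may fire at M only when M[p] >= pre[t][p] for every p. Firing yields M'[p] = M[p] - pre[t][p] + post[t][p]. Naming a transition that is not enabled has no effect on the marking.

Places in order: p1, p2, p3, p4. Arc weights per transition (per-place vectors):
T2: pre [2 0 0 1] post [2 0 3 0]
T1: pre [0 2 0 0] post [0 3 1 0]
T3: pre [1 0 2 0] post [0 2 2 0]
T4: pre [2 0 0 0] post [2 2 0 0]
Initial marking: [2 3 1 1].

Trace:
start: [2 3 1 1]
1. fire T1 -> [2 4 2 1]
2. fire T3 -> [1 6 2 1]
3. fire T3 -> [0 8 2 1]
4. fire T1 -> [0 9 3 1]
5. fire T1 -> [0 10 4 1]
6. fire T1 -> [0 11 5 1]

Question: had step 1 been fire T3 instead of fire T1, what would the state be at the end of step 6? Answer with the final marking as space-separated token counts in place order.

2 6 4 1

(re-executing from step 1 with the substitution; state before step 1: [2 3 1 1])
1. fire T3 -> [2 3 1 1]
2. fire T3 -> [2 3 1 1]
3. fire T3 -> [2 3 1 1]
4. fire T1 -> [2 4 2 1]
5. fire T1 -> [2 5 3 1]
6. fire T1 -> [2 6 4 1]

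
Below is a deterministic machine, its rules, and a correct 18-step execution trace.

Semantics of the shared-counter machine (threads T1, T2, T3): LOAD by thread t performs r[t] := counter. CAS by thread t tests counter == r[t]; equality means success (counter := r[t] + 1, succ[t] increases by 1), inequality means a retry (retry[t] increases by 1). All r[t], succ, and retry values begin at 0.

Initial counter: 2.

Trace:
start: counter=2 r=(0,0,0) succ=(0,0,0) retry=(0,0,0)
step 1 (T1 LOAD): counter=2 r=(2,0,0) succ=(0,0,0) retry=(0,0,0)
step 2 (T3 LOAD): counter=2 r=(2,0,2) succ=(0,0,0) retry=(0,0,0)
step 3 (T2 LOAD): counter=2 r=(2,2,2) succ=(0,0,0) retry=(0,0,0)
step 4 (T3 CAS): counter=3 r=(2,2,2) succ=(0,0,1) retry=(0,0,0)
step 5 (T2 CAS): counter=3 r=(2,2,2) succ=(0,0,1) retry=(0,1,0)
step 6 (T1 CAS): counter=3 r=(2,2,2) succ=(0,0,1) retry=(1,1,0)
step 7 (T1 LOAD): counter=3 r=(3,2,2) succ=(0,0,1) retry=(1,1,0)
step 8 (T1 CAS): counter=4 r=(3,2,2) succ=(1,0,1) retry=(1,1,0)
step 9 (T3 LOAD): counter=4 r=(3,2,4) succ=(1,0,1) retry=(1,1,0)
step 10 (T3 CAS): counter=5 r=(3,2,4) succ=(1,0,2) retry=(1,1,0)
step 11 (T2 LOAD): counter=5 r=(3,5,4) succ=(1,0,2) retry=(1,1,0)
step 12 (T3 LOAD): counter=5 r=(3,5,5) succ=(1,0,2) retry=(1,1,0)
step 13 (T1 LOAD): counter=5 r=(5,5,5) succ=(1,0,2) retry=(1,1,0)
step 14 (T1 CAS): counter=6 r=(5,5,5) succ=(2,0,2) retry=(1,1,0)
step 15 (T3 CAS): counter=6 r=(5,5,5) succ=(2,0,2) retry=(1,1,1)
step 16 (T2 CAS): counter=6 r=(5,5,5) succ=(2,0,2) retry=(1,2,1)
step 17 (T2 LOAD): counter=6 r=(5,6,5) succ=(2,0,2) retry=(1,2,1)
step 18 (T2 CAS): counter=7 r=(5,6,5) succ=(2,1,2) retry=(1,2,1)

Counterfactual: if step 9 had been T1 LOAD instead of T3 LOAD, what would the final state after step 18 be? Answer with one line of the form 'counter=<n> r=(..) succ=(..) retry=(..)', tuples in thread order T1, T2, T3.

counter=6 r=(4,5,4) succ=(2,1,1) retry=(1,2,2)

(re-executing from step 9 with the substitution; state before step 9: counter=4 r=(3,2,2) succ=(1,0,1) retry=(1,1,0))
step 9 (T1 LOAD): counter=4 r=(4,2,2) succ=(1,0,1) retry=(1,1,0)
step 10 (T3 CAS): counter=4 r=(4,2,2) succ=(1,0,1) retry=(1,1,1)
step 11 (T2 LOAD): counter=4 r=(4,4,2) succ=(1,0,1) retry=(1,1,1)
step 12 (T3 LOAD): counter=4 r=(4,4,4) succ=(1,0,1) retry=(1,1,1)
step 13 (T1 LOAD): counter=4 r=(4,4,4) succ=(1,0,1) retry=(1,1,1)
step 14 (T1 CAS): counter=5 r=(4,4,4) succ=(2,0,1) retry=(1,1,1)
step 15 (T3 CAS): counter=5 r=(4,4,4) succ=(2,0,1) retry=(1,1,2)
step 16 (T2 CAS): counter=5 r=(4,4,4) succ=(2,0,1) retry=(1,2,2)
step 17 (T2 LOAD): counter=5 r=(4,5,4) succ=(2,0,1) retry=(1,2,2)
step 18 (T2 CAS): counter=6 r=(4,5,4) succ=(2,1,1) retry=(1,2,2)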